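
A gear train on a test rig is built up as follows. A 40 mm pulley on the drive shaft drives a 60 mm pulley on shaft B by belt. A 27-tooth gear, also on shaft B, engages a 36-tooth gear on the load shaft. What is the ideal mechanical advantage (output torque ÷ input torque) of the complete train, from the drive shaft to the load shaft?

Each stage contributes driven/driver: belt 60/40 = 1.5, gear mesh 36/27 = 1.3333.
Overall: 1.5 × 1.3333 = 2.

2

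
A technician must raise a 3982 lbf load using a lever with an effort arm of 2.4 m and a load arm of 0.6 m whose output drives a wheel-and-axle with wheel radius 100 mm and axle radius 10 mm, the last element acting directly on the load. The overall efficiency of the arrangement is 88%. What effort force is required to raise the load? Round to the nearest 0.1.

113.1 lbf

Lever MA = effort arm / load arm = 2.4/0.6 = 4.
Wheel-and-axle MA = R/r = 100/10 = 10.
Combined ideal MA = 4 × 10 = 40.
Actual MA = 40 × 0.88 = 35.2.
Effort = load / actual MA = 3982 / 35.2 = 113.12 lbf.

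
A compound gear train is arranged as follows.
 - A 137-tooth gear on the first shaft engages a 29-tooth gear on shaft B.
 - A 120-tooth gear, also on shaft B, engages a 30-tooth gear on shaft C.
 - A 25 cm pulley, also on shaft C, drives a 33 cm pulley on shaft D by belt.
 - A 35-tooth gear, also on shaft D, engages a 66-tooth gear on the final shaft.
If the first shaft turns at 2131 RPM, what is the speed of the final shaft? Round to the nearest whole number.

16178 RPM

gear mesh 29/137 = 0.21168 → 2131/0.21168 = 10067 RPM
gear mesh 30/120 = 0.25 → 10067/0.25 = 40269 RPM
belt 33/25 = 1.32 → 40269/1.32 = 30506 RPM
gear mesh 66/35 = 1.8857 → 30506/1.8857 = 16178 RPM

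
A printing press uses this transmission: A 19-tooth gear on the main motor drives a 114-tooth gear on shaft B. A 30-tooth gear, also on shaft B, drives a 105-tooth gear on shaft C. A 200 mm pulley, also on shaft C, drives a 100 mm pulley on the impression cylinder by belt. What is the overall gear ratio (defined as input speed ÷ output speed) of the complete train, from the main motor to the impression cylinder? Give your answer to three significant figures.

Each stage contributes driven/driver: gear mesh 114/19 = 6, gear mesh 105/30 = 3.5, belt 100/200 = 0.5.
Overall: 6 × 3.5 × 0.5 = 10.5.

10.5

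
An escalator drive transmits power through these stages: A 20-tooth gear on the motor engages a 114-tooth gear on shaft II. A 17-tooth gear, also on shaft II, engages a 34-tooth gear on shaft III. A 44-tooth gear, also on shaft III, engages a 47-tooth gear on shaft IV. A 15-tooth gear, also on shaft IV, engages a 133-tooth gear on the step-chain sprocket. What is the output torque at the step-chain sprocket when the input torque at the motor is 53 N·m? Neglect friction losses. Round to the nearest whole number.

After the gear mesh (114/20): 53 × 5.7 = 302.1 N·m
After the gear mesh (34/17): 302.1 × 2 = 604.2 N·m
After the gear mesh (47/44): 604.2 × 1.0682 = 645.4 N·m
After the gear mesh (133/15): 645.4 × 8.8667 = 5722.5 N·m

5723 N·m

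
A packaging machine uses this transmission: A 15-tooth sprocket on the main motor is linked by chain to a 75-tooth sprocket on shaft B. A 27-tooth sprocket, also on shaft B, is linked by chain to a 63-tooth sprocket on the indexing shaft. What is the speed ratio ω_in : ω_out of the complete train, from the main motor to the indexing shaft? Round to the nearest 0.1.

11.7

Each stage contributes driven/driver: chain 75/15 = 5, chain 63/27 = 2.3333.
Overall: 5 × 2.3333 = 11.667.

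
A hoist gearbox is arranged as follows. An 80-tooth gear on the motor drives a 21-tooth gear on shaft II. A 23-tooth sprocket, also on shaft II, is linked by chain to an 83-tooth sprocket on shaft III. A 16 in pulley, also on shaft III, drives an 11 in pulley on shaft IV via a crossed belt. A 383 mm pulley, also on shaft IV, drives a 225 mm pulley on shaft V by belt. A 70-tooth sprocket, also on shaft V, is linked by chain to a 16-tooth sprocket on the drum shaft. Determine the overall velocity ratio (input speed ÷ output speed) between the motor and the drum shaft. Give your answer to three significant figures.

Each stage contributes driven/driver: gear mesh 21/80 = 0.2625, chain 83/23 = 3.6087, belt 11/16 = 0.6875, belt 225/383 = 0.58747, chain 16/70 = 0.22857.
Overall: 0.2625 × 3.6087 × 0.6875 × 0.58747 × 0.22857 = 0.08745.

0.0874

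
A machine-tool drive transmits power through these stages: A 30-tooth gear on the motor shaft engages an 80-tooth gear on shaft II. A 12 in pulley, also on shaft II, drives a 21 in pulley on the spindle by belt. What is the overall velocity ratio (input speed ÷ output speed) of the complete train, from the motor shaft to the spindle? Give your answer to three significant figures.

Each stage contributes driven/driver: gear mesh 80/30 = 2.6667, belt 21/12 = 1.75.
Overall: 2.6667 × 1.75 = 4.6667.

4.67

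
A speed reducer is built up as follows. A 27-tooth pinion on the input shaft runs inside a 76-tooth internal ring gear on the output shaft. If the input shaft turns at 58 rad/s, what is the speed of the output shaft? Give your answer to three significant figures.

20.6 rad/s

Internal gear: ratio = 76/27 = 2.8148, so the output shaft turns at 58 / 2.8148 = 20.605 rad/s.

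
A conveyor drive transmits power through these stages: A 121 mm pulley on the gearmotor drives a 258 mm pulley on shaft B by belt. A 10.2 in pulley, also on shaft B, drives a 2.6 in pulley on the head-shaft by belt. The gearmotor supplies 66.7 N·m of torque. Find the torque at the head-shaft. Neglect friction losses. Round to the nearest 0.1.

Belt: ratio = 258/121 = 2.1322; torque at shaft B = 66.7 × 2.1322 = 142.22 N·m.
Belt: ratio = 2.6/10.2 = 0.2549; torque at the head-shaft = 142.22 × 0.2549 = 36.252 N·m.

36.3 N·m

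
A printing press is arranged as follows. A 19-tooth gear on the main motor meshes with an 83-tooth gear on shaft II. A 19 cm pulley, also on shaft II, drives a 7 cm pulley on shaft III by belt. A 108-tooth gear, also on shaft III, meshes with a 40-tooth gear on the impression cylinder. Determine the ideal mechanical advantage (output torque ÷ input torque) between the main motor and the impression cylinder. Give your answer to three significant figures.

0.596

Each stage contributes driven/driver: gear mesh 83/19 = 4.3684, belt 7/19 = 0.36842, gear mesh 40/108 = 0.37037.
Overall: 4.3684 × 0.36842 × 0.37037 = 0.59608.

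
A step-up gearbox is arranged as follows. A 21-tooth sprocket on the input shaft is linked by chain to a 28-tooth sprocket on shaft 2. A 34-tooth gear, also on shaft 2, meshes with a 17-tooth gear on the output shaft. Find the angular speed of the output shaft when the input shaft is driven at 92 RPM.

138 RPM

Chain: ratio = 28/21 = 1.3333, so shaft 2 turns at 92 / 1.3333 = 69 RPM.
Gear mesh: ratio = 17/34 = 0.5, so the output shaft turns at 69 / 0.5 = 138 RPM.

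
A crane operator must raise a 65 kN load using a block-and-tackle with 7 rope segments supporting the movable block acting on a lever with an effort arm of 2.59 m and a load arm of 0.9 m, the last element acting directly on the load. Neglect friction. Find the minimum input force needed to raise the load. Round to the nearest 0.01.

Block-and-tackle MA = number of supporting rope parts = 7.
Lever MA = effort arm / load arm = 2.59/0.9 = 2.8778.
Combined ideal MA = 7 × 2.8778 = 20.144.
Effort = load / MA = 65 / 20.144 = 3.2267 kN.

3.23 kN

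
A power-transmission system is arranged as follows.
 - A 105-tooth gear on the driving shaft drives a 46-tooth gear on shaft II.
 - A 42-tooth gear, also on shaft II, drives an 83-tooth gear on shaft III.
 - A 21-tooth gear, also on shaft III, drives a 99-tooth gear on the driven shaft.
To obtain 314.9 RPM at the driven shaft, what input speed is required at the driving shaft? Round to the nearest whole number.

1285 RPM

Overall ratio R = 0.4381 × 1.9762 × 4.7143 = 4.0814.
Required input speed = output speed × R = 314.9 × 4.0814 = 1285.2 RPM.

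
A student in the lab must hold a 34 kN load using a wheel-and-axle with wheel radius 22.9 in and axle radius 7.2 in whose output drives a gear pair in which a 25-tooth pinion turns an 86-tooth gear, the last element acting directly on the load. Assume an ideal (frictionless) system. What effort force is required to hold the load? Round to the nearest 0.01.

Wheel-and-axle MA = R/r = 22.9/7.2 = 3.1806.
Gear pair MA = 86/25 = 3.44.
Combined ideal MA = 3.1806 × 3.44 = 10.941.
Effort = load / MA = 34 / 10.941 = 3.1075 kN.

3.11 kN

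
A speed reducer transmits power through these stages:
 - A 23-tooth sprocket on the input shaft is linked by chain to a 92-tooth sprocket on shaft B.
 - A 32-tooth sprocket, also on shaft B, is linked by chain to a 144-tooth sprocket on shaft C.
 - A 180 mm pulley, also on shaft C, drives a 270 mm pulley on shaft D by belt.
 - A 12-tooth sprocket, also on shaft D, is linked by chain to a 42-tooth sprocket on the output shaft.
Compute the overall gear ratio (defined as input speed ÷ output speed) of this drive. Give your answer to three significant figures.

Each stage contributes driven/driver: chain 92/23 = 4, chain 144/32 = 4.5, belt 270/180 = 1.5, chain 42/12 = 3.5.
Overall: 4 × 4.5 × 1.5 × 3.5 = 94.5.

94.5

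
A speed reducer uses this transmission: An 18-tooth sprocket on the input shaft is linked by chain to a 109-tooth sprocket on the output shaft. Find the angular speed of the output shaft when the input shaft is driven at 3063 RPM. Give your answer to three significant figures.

506 RPM

chain 109/18 = 6.0556 → 3063/6.0556 = 505.82 RPM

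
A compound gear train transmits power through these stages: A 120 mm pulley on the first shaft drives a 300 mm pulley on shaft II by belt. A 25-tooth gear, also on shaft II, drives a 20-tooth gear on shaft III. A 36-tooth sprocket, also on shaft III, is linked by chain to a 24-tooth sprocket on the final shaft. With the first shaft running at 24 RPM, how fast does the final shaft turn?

18 RPM

belt 300/120 = 2.5 → 24/2.5 = 9.6 RPM
gear mesh 20/25 = 0.8 → 9.6/0.8 = 12 RPM
chain 24/36 = 0.66667 → 12/0.66667 = 18 RPM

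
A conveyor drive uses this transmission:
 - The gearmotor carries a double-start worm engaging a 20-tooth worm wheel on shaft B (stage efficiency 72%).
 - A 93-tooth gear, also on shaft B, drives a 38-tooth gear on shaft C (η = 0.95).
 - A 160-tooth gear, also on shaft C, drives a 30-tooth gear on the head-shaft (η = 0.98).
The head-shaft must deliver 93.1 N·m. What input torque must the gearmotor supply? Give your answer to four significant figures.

Overall ratio R = 10 × 0.4086 × 0.1875 = 0.76613; overall efficiency η = 0.72 × 0.95 × 0.98 = 0.6703.
Input torque = output torque / (R × η) = 93.1 / (0.76613 × 0.6703) = 181.29 N·m.

181.3 N·m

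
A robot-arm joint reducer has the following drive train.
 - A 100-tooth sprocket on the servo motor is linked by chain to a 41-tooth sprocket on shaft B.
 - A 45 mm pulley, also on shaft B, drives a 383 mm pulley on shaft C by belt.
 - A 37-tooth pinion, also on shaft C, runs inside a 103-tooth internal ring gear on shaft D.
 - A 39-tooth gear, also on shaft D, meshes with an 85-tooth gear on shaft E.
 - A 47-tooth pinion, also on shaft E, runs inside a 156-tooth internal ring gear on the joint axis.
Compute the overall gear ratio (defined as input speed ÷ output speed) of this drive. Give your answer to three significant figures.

70.3

Each stage contributes driven/driver: chain 41/100 = 0.41, belt 383/45 = 8.5111, internal gear 103/37 = 2.7838, gear mesh 85/39 = 2.1795, internal gear 156/47 = 3.3191.
Overall: 0.41 × 8.5111 × 2.7838 × 2.1795 × 3.3191 = 70.273.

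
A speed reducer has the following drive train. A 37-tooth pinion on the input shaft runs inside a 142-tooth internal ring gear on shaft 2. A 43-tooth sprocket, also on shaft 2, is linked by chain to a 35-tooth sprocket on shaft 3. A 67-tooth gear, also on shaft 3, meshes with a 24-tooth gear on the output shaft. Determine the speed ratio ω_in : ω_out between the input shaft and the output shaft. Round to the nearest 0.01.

Each stage contributes driven/driver: internal gear 142/37 = 3.8378, chain 35/43 = 0.81395, gear mesh 24/67 = 0.35821.
Overall: 3.8378 × 0.81395 × 0.35821 = 1.119.

1.12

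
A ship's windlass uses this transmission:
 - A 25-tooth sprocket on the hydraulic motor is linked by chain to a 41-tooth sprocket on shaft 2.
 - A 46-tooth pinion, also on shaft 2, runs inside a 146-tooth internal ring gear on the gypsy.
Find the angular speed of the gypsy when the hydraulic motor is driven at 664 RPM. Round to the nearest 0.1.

127.6 RPM

chain 41/25 = 1.64 → 664/1.64 = 404.88 RPM
internal gear 146/46 = 3.1739 → 404.88/3.1739 = 127.56 RPM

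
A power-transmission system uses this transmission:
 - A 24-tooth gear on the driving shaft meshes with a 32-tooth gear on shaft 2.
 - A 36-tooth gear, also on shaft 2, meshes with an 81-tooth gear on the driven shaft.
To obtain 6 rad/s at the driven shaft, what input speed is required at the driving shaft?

Overall ratio R = 1.3333 × 2.25 = 3.
Required input speed = output speed × R = 6 × 3 = 18 rad/s.

18 rad/s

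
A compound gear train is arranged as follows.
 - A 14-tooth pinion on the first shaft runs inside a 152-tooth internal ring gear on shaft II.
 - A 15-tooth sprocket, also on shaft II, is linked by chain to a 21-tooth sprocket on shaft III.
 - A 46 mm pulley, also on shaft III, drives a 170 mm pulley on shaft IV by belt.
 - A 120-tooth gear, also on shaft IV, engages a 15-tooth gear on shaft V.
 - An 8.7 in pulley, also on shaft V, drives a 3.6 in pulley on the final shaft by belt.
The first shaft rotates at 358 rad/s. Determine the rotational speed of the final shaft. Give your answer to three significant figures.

123 rad/s

Internal gear: ratio = 152/14 = 10.857, so shaft II turns at 358 / 10.857 = 32.974 rad/s.
Chain: ratio = 21/15 = 1.4, so shaft III turns at 32.974 / 1.4 = 23.553 rad/s.
Belt: ratio = 170/46 = 3.6957, so shaft IV turns at 23.553 / 3.6957 = 6.3731 rad/s.
Gear mesh: ratio = 15/120 = 0.125, so shaft V turns at 6.3731 / 0.125 = 50.985 rad/s.
Belt: ratio = 3.6/8.7 = 0.41379, so the final shaft turns at 50.985 / 0.41379 = 123.21 rad/s.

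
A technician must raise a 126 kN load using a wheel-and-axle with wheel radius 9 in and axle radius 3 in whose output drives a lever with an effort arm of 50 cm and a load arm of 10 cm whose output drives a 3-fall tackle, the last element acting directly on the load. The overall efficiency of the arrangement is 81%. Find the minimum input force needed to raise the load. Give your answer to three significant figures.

3.46 kN

Wheel-and-axle MA = R/r = 9/3 = 3.
Lever MA = effort arm / load arm = 50/10 = 5.
Block-and-tackle MA = number of supporting rope parts = 3.
Combined ideal MA = 3 × 5 × 3 = 45.
Actual MA = 45 × 0.81 = 36.45.
Effort = load / actual MA = 126 / 36.45 = 3.4568 kN.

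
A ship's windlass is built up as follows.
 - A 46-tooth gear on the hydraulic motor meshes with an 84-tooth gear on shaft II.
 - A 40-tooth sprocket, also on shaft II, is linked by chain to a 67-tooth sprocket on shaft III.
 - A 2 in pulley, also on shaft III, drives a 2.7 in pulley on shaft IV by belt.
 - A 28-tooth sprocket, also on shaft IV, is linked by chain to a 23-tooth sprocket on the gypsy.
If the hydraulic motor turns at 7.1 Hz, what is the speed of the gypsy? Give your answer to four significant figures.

the hydraulic motor → shaft II (gear mesh, 84/46): 7.1 ÷ 1.8261 = 3.8881 Hz
shaft II → shaft III (chain, 67/40): 3.8881 ÷ 1.675 = 2.3213 Hz
shaft III → shaft IV (belt, 2.7/2): 2.3213 ÷ 1.35 = 1.7194 Hz
shaft IV → the gypsy (chain, 23/28): 1.7194 ÷ 0.82143 = 2.0932 Hz

2.093 Hz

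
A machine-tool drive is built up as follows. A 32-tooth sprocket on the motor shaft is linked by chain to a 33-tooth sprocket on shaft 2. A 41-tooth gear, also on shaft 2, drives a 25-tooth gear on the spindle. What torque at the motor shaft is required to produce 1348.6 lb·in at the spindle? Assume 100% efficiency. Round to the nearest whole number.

2145 lb·in

Overall ratio R = 1.0312 × 0.60976 = 0.62881.
Input torque = output torque / R = 1348.6 / 0.62881 = 2144.7 lb·in.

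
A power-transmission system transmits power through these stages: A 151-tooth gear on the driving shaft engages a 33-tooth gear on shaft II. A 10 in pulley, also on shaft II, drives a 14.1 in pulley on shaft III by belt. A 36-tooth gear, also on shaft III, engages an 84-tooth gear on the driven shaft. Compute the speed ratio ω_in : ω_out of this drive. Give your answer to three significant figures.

0.719

Each stage contributes driven/driver: gear mesh 33/151 = 0.21854, belt 14.1/10 = 1.41, gear mesh 84/36 = 2.3333.
Overall: 0.21854 × 1.41 × 2.3333 = 0.71901.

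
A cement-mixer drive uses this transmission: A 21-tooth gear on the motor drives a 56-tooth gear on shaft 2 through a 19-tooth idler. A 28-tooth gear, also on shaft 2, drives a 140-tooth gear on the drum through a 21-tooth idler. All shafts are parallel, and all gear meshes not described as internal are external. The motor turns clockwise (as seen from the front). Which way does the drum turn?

clockwise

the motor → shaft 2: driver → idler → driven is 2 external meshes, 2 reversals → CW.
shaft 2 → the drum: driver → idler → driven is 2 external meshes, 2 reversals → CW.
4 reversals in total — an even number — so the drum turns the same way as the motor.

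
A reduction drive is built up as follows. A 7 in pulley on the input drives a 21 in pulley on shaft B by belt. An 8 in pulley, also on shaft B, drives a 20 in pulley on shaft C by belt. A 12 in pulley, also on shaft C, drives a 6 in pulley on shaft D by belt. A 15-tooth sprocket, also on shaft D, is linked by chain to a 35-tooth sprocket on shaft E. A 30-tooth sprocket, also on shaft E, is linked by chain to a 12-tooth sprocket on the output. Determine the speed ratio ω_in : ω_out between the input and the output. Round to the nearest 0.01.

Each stage contributes driven/driver: belt 21/7 = 3, belt 20/8 = 2.5, belt 6/12 = 0.5, chain 35/15 = 2.3333, chain 12/30 = 0.4.
Overall: 3 × 2.5 × 0.5 × 2.3333 × 0.4 = 3.5.

3.50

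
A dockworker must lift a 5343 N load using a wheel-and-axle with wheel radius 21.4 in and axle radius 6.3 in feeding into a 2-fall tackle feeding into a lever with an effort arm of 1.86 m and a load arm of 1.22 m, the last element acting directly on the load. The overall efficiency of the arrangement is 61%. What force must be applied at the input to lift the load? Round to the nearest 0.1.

845.7 N

Wheel-and-axle MA = R/r = 21.4/6.3 = 3.3968.
Block-and-tackle MA = number of supporting rope parts = 2.
Lever MA = effort arm / load arm = 1.86/1.22 = 1.5246.
Combined ideal MA = 3.3968 × 2 × 1.5246 = 10.358.
Actual MA = 10.358 × 0.61 = 6.3181.
Effort = load / actual MA = 5343 / 6.3181 = 845.67 N.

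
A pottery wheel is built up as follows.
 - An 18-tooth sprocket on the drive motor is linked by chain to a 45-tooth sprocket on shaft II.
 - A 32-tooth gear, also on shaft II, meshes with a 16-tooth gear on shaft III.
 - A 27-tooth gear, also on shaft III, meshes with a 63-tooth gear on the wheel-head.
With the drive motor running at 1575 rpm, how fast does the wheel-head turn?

chain 45/18 = 2.5 → 1575/2.5 = 630 rpm
gear mesh 16/32 = 0.5 → 630/0.5 = 1260 rpm
gear mesh 63/27 = 2.3333 → 1260/2.3333 = 540 rpm

540 rpm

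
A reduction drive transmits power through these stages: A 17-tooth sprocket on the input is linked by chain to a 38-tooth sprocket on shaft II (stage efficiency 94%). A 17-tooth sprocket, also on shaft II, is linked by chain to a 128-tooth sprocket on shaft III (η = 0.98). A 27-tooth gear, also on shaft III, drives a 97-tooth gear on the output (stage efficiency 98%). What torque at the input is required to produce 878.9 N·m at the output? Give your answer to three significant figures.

16.1 N·m

Overall ratio R = 2.2353 × 7.5294 × 3.5926 = 60.465; overall efficiency η = 0.94 × 0.98 × 0.98 = 0.9028.
Input torque = output torque / (R × η) = 878.9 / (60.465 × 0.9028) = 16.101 N·m.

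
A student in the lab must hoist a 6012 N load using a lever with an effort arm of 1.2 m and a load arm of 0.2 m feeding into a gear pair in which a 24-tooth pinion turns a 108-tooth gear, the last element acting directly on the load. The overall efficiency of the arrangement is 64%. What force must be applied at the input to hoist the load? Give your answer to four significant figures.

Lever MA = effort arm / load arm = 1.2/0.2 = 6.
Gear pair MA = 108/24 = 4.5.
Combined ideal MA = 6 × 4.5 = 27.
Actual MA = 27 × 0.64 = 17.28.
Effort = load / actual MA = 6012 / 17.28 = 347.92 N.

347.9 N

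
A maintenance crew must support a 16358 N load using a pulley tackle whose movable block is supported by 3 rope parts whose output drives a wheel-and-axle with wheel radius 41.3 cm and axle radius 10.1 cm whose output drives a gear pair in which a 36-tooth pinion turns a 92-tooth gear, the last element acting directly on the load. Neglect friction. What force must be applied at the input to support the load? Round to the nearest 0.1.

Block-and-tackle MA = number of supporting rope parts = 3.
Wheel-and-axle MA = R/r = 41.3/10.1 = 4.0891.
Gear pair MA = 92/36 = 2.5556.
Combined ideal MA = 3 × 4.0891 × 2.5556 = 31.35.
Effort = load / MA = 16358 / 31.35 = 521.79 N.

521.8 N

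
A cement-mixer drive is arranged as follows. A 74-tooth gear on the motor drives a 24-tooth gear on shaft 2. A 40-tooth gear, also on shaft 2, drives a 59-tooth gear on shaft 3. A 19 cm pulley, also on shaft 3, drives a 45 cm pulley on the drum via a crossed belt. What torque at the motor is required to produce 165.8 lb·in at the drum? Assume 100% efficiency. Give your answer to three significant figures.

146 lb·in

Overall ratio R = 0.32432 × 1.475 × 2.3684 = 1.133.
Input torque = output torque / R = 165.8 / 1.133 = 146.34 lb·in.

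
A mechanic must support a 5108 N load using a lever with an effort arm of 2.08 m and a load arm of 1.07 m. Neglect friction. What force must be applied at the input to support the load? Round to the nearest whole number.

Lever MA = effort arm / load arm = 2.08/1.07 = 1.9439.
Effort = load / MA = 5108 / 1.9439 = 2627.7 N.

2628 N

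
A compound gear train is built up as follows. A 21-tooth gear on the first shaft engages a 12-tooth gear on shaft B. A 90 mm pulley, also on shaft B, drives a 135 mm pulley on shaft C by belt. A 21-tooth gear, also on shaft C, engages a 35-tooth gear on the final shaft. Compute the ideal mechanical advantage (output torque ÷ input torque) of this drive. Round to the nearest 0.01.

1.43

Each stage contributes driven/driver: gear mesh 12/21 = 0.57143, belt 135/90 = 1.5, gear mesh 35/21 = 1.6667.
Overall: 0.57143 × 1.5 × 1.6667 = 1.4286.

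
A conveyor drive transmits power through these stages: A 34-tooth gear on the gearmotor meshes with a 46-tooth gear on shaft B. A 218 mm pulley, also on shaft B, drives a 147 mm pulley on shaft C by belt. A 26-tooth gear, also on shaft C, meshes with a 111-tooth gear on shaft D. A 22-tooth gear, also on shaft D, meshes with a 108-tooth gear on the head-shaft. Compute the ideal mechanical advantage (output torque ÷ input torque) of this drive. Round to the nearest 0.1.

Each stage contributes driven/driver: gear mesh 46/34 = 1.3529, belt 147/218 = 0.67431, gear mesh 111/26 = 4.2692, gear mesh 108/22 = 4.9091.
Overall: 1.3529 × 0.67431 × 4.2692 × 4.9091 = 19.12.

19.1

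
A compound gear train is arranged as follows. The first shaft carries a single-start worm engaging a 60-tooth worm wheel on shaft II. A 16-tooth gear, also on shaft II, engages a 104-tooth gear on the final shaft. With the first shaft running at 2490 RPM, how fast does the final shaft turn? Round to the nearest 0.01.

Worm: ratio = 60/1 = 60, so shaft II turns at 2490 / 60 = 41.5 RPM.
Gear mesh: ratio = 104/16 = 6.5, so the final shaft turns at 41.5 / 6.5 = 6.3846 RPM.

6.38 RPM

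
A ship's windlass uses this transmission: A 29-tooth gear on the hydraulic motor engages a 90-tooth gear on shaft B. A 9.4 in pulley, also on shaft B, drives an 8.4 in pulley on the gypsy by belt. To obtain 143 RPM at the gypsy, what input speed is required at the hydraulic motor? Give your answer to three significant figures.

397 RPM

Overall ratio R = 3.1034 × 0.89362 = 2.7733.
Required input speed = output speed × R = 143 × 2.7733 = 396.58 RPM.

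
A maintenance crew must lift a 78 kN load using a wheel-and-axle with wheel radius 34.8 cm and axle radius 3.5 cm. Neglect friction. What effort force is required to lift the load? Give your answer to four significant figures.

7.845 kN

Wheel-and-axle MA = R/r = 34.8/3.5 = 9.9429.
Effort = load / MA = 78 / 9.9429 = 7.8448 kN.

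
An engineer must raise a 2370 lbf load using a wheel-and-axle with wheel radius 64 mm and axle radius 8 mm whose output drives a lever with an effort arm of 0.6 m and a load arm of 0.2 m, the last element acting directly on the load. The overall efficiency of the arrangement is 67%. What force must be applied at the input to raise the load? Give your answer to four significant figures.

Wheel-and-axle MA = R/r = 64/8 = 8.
Lever MA = effort arm / load arm = 0.6/0.2 = 3.
Combined ideal MA = 8 × 3 = 24.
Actual MA = 24 × 0.67 = 16.08.
Effort = load / actual MA = 2370 / 16.08 = 147.39 lbf.

147.4 lbf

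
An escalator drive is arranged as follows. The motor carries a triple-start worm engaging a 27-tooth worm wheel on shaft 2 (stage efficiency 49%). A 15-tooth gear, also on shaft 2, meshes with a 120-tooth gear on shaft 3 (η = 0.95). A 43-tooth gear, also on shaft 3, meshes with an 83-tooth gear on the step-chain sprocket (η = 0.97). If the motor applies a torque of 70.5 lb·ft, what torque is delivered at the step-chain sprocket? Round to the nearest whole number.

Worm: ratio = 27/3 = 9; torque at shaft 2 = 70.5 × 9 × 0.49 = 310.9 lb·ft.
Gear mesh: ratio = 120/15 = 8; torque at shaft 3 = 310.9 × 8 × 0.95 = 2362.9 lb·ft.
Gear mesh: ratio = 83/43 = 1.9302; torque at the step-chain sprocket = 2362.9 × 1.9302 × 0.97 = 4424.1 lb·ft.

4424 lb·ft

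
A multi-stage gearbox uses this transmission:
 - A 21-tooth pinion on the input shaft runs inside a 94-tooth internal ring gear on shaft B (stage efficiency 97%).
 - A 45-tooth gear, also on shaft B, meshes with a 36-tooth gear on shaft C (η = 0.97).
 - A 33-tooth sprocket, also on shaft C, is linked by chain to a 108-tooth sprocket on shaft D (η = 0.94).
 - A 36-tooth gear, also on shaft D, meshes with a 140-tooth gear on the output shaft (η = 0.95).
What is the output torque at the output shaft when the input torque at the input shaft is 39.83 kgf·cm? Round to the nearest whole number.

1525 kgf·cm

After the internal gear (94/21): 39.83 × 4.4762 × 0.97 = 172.94 kgf·cm
After the gear mesh (36/45): 172.94 × 0.8 × 0.97 = 134.2 kgf·cm
After the chain (108/33): 134.2 × 3.2727 × 0.94 = 412.85 kgf·cm
After the gear mesh (140/36): 412.85 × 3.8889 × 0.95 = 1525.2 kgf·cm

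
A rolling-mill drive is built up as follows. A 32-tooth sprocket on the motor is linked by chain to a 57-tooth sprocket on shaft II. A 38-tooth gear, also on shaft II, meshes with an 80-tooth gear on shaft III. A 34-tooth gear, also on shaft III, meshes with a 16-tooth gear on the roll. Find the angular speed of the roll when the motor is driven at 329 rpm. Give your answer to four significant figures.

Chain: ratio = 57/32 = 1.7812, so shaft II turns at 329 / 1.7812 = 184.7 rpm.
Gear mesh: ratio = 80/38 = 2.1053, so shaft III turns at 184.7 / 2.1053 = 87.733 rpm.
Gear mesh: ratio = 16/34 = 0.47059, so the roll turns at 87.733 / 0.47059 = 186.43 rpm.

186.4 rpm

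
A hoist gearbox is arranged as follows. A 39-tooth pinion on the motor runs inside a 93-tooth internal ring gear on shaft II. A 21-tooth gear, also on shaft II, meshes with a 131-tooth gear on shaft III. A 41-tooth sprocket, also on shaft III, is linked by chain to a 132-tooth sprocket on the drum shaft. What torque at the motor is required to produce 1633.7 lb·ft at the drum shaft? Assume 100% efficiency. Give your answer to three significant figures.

34.1 lb·ft

Overall ratio R = 2.3846 × 6.2381 × 3.2195 = 47.892.
Input torque = output torque / R = 1633.7 / 47.892 = 34.112 lb·ft.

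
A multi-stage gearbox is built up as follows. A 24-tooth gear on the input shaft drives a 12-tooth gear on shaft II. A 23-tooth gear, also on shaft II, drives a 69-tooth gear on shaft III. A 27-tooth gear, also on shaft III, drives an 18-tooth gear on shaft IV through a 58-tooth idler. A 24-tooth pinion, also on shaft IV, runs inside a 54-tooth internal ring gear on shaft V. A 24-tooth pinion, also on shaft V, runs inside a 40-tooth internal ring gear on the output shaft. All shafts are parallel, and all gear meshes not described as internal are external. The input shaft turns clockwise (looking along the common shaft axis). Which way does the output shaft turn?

clockwise

the input shaft → shaft II: external mesh, 1 reversal → CCW.
shaft II → shaft III: external mesh, 1 reversal → CW.
shaft III → shaft IV: driver → idler → driven is 2 external meshes, 2 reversals → CW.
shaft IV → shaft V: internal mesh, same direction → CW.
shaft V → the output shaft: internal mesh, same direction → CW.
4 reversals in total — an even number — so the output shaft turns the same way as the input shaft.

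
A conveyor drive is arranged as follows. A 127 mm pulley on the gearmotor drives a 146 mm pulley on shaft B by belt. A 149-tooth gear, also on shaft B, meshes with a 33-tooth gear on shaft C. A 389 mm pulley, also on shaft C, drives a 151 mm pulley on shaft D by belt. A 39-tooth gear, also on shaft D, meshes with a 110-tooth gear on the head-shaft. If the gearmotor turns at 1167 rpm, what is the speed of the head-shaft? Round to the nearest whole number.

Belt: ratio = 146/127 = 1.1496, so shaft B turns at 1167 / 1.1496 = 1015.1 rpm.
Gear mesh: ratio = 33/149 = 0.22148, so shaft C turns at 1015.1 / 0.22148 = 4583.5 rpm.
Belt: ratio = 151/389 = 0.38817, so shaft D turns at 4583.5 / 0.38817 = 11808 rpm.
Gear mesh: ratio = 110/39 = 2.8205, so the head-shaft turns at 11808 / 2.8205 = 4186.4 rpm.

4186 rpm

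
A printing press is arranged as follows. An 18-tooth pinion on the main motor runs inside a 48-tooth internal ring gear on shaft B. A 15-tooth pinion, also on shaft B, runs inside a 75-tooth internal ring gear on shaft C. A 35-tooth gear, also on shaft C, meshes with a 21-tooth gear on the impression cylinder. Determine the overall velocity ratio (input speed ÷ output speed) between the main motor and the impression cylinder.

Each stage contributes driven/driver: internal gear 48/18 = 2.6667, internal gear 75/15 = 5, gear mesh 21/35 = 0.6.
Overall: 2.6667 × 5 × 0.6 = 8.

8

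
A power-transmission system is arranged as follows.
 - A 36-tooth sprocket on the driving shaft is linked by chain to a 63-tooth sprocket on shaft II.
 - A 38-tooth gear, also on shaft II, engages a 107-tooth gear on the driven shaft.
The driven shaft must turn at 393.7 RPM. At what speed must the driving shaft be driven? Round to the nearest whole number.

Overall ratio R = 1.75 × 2.8158 = 4.9276.
Required input speed = output speed × R = 393.7 × 4.9276 = 1940 RPM.

1940 RPM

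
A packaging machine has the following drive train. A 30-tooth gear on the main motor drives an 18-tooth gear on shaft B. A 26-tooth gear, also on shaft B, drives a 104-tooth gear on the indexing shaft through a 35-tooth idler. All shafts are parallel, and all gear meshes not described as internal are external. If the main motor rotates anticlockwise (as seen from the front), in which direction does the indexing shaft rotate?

clockwise

the main motor → shaft B: external mesh, 1 reversal → CW.
shaft B → the indexing shaft: driver → idler → driven is 2 external meshes, 2 reversals → CW.
3 reversals in total — an odd number — so the indexing shaft turns opposite to the main motor.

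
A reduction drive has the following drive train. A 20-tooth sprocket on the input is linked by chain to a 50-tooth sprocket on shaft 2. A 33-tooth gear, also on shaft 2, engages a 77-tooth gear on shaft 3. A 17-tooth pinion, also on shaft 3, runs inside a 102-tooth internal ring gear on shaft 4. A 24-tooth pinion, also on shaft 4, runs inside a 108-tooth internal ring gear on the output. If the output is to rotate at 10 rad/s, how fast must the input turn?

Overall ratio R = 2.5 × 2.3333 × 6 × 4.5 = 157.5.
Required input speed = output speed × R = 10 × 157.5 = 1575 rad/s.

1575 rad/s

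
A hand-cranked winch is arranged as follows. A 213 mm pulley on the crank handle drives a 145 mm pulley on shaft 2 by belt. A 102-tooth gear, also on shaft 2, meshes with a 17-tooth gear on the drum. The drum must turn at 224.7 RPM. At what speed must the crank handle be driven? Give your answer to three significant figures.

Overall ratio R = 0.68075 × 0.16667 = 0.11346.
Required input speed = output speed × R = 224.7 × 0.11346 = 25.494 RPM.

25.5 RPM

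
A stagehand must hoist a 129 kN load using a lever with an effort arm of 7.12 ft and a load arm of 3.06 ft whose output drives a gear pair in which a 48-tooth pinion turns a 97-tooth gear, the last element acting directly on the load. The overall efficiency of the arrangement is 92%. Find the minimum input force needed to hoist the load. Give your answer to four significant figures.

Lever MA = effort arm / load arm = 7.12/3.06 = 2.3268.
Gear pair MA = 97/48 = 2.0208.
Combined ideal MA = 2.3268 × 2.0208 = 4.7021.
Actual MA = 4.7021 × 0.92 = 4.3259.
Effort = load / actual MA = 129 / 4.3259 = 29.82 kN.

29.82 kN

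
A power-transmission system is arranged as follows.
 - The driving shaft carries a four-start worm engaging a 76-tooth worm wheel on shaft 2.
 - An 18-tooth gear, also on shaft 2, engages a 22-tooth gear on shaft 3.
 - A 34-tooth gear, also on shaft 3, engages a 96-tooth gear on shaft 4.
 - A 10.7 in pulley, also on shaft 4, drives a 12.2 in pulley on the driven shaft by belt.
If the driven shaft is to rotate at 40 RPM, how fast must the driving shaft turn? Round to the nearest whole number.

2990 RPM

Overall ratio R = 19 × 1.2222 × 2.8235 × 1.1402 = 74.76.
Required input speed = output speed × R = 40 × 74.76 = 2990.4 RPM.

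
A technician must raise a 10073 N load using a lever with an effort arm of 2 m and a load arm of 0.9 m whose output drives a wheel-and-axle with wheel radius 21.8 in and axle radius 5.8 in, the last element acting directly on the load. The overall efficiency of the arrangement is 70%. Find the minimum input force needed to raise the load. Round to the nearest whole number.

1723 N

Lever MA = effort arm / load arm = 2/0.9 = 2.2222.
Wheel-and-axle MA = R/r = 21.8/5.8 = 3.7586.
Combined ideal MA = 2.2222 × 3.7586 = 8.3525.
Actual MA = 8.3525 × 0.70 = 5.8467.
Effort = load / actual MA = 10073 / 5.8467 = 1722.8 N.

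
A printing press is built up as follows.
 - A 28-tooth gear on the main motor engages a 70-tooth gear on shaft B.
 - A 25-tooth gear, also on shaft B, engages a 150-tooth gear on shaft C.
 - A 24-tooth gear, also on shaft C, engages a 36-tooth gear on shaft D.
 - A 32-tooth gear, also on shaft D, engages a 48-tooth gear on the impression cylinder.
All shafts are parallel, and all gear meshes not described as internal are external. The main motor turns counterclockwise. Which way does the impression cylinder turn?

counterclockwise

the main motor → shaft B: external mesh, 1 reversal → CW.
shaft B → shaft C: external mesh, 1 reversal → CCW.
shaft C → shaft D: external mesh, 1 reversal → CW.
shaft D → the impression cylinder: external mesh, 1 reversal → CCW.
4 reversals in total — an even number — so the impression cylinder turns the same way as the main motor.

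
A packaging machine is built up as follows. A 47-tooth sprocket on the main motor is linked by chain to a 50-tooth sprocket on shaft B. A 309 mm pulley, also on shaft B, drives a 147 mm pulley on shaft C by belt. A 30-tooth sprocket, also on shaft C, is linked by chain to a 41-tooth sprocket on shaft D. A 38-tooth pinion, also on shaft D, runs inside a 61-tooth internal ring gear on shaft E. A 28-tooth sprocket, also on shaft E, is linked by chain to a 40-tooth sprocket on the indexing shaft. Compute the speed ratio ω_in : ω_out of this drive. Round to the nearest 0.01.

1.59

Each stage contributes driven/driver: chain 50/47 = 1.0638, belt 147/309 = 0.47573, chain 41/30 = 1.3667, internal gear 61/38 = 1.6053, chain 40/28 = 1.4286.
Overall: 1.0638 × 0.47573 × 1.3667 × 1.6053 × 1.4286 = 1.5861.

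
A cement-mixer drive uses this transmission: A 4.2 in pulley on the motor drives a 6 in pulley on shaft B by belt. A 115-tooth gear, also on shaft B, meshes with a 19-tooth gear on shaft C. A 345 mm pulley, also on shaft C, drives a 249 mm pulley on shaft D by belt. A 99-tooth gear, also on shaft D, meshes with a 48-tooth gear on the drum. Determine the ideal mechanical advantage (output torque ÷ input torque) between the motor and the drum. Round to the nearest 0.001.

Each stage contributes driven/driver: belt 6/4.2 = 1.4286, gear mesh 19/115 = 0.16522, belt 249/345 = 0.72174, gear mesh 48/99 = 0.48485.
Overall: 1.4286 × 0.16522 × 0.72174 × 0.48485 = 0.082593.

0.083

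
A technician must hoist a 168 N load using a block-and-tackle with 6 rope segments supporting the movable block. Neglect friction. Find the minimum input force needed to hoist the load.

Block-and-tackle MA = number of supporting rope parts = 6.
Effort = load / MA = 168 / 6 = 28 N.

28 N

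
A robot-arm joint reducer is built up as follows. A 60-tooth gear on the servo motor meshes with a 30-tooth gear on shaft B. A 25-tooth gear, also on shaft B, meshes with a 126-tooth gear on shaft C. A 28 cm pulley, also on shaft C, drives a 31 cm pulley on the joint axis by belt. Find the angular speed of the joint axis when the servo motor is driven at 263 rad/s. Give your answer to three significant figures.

94.3 rad/s

the servo motor → shaft B (gear mesh, 30/60): 263 ÷ 0.5 = 526 rad/s
shaft B → shaft C (gear mesh, 126/25): 526 ÷ 5.04 = 104.37 rad/s
shaft C → the joint axis (belt, 31/28): 104.37 ÷ 1.1071 = 94.265 rad/s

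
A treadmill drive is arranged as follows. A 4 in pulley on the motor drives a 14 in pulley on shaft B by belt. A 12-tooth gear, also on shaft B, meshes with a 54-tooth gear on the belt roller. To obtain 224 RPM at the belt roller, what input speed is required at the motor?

Overall ratio R = 3.5 × 4.5 = 15.75.
Required input speed = output speed × R = 224 × 15.75 = 3528 RPM.

3528 RPM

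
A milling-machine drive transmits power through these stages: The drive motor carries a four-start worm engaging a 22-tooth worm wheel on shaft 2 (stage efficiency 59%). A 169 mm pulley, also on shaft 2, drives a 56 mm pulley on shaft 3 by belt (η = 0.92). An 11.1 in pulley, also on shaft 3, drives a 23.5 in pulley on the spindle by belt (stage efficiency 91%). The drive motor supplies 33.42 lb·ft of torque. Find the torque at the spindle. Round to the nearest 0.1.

worm 22/4 = 5.5 → τ = 33.42·5.5·0.59 = 108.45 lb·ft
belt 56/169 = 0.33136 → τ = 108.45·0.33136·0.92 = 33.061 lb·ft
belt 23.5/11.1 = 2.1171 → τ = 33.061·2.1171·0.91 = 63.694 lb·ft

63.7 lb·ft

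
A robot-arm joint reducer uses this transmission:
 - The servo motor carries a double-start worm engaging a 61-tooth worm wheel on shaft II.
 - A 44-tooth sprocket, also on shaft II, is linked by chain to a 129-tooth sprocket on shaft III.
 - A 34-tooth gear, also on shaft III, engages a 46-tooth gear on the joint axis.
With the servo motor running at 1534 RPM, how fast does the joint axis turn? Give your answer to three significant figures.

the servo motor → shaft II (worm, 61/2): 1534 ÷ 30.5 = 50.295 RPM
shaft II → shaft III (chain, 129/44): 50.295 ÷ 2.9318 = 17.155 RPM
shaft III → the joint axis (gear mesh, 46/34): 17.155 ÷ 1.3529 = 12.68 RPM

12.7 RPM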